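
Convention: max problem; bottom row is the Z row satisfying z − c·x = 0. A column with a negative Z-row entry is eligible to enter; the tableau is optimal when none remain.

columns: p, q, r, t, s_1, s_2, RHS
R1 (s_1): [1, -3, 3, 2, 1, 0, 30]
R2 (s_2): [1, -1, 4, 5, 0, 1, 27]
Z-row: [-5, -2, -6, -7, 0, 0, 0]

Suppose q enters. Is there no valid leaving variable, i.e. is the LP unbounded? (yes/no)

yes

Every constraint-row entry in column q is ≤ 0, so increasing q is unbounded.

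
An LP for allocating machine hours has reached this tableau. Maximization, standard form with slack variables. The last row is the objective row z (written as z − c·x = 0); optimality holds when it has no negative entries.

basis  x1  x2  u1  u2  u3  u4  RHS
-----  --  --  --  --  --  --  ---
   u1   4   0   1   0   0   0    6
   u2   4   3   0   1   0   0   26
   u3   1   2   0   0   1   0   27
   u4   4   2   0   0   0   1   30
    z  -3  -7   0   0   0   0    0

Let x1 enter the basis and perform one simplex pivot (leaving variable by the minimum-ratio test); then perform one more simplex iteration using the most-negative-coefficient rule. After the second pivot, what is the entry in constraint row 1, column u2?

Ratio test on column x1 — row 1: 6/4 = 3/2; row 2: 26/4 = 13/2; row 3: 27/1 = 27; row 4: 30/4 = 15/2. Minimum is 3/2 at row 1 (u1 leaves); pivot element 4.
Divide row 1 by 4; eliminate column x1 from the other rows.
Second iteration: most negative z-row entry is -7 in column x2, so x2 enters.
Ratio test on column x2 — row 1: entry 0 ≤ 0; row 2: 20/3 = 20/3; row 3: (51/2)/2 = 51/4; row 4: 24/2 = 12. Minimum is 20/3 at row 2 (u2 leaves); pivot element 3.
Divide row 2 by 3; eliminate column x2 from the other rows.
After both pivots, the entry at constraint row 1, column u2 is 0.

0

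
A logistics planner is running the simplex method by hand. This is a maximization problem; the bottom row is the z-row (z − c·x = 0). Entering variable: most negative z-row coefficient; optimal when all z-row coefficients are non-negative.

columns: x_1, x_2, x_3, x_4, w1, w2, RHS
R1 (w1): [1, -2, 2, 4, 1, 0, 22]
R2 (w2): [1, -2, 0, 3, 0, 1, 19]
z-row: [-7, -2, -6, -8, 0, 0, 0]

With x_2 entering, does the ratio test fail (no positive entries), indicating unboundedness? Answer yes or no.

yes

Every constraint-row entry in column x_2 is ≤ 0, so increasing x_2 is unbounded.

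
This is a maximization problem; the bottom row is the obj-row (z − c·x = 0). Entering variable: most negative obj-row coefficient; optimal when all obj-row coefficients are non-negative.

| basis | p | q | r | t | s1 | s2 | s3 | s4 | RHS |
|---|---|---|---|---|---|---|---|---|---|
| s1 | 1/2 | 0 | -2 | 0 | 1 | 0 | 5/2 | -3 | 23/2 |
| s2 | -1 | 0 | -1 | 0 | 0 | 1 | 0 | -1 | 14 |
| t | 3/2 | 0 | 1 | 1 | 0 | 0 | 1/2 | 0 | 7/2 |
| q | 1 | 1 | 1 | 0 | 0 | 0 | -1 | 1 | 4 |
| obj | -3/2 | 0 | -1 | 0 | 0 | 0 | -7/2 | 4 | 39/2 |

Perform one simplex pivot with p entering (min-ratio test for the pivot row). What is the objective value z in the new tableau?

23

Ratio test on column p — row 1: (23/2)/(1/2) = 23; row 2: entry -1 ≤ 0; row 3: (7/2)/(3/2) = 7/3; row 4: 4/1 = 4. Minimum is 7/3 at row 3 (t leaves); pivot element 3/2.
Pivot on row 3; the obj-row RHS becomes 39/2 − (-3/2)·(7/3) = 23.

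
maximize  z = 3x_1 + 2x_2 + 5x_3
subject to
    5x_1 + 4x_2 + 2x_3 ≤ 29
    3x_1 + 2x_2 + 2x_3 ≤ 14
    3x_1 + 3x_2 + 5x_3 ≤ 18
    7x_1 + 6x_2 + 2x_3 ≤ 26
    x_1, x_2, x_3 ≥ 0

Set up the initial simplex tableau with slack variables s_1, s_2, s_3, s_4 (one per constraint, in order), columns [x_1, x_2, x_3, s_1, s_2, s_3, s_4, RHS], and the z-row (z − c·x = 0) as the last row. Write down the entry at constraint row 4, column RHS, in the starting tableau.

26

The RHS of constraint 4 is b_4 = 26.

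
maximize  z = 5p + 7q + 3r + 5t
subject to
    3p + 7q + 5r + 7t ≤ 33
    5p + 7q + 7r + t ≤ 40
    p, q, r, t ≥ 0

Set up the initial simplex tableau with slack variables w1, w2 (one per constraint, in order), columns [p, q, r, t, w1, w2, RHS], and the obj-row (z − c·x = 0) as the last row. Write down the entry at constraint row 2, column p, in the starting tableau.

Constraint 2 has coefficient 5 on p.

5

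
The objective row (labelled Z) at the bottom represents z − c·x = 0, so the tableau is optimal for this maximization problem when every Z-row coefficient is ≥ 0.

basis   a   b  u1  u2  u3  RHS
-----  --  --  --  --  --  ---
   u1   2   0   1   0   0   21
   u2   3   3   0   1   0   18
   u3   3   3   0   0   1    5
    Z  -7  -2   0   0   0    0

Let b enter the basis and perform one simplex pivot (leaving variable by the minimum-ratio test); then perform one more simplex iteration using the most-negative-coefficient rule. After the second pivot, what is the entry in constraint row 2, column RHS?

Ratio test on column b — row 1: entry 0 ≤ 0; row 2: 18/3 = 6; row 3: 5/3 = 5/3. Minimum is 5/3 at row 3 (u3 leaves); pivot element 3.
Divide row 3 by 3; eliminate column b from the other rows.
Second iteration: most negative Z-row entry is -5 in column a, so a enters.
Ratio test on column a — row 1: 21/2 = 21/2; row 2: entry 0 ≤ 0; row 3: (5/3)/1 = 5/3. Minimum is 5/3 at row 3 (b leaves); pivot element 1.
Divide row 3 by 1; eliminate column a from the other rows.
After both pivots, the entry at constraint row 2, column RHS is 13.

13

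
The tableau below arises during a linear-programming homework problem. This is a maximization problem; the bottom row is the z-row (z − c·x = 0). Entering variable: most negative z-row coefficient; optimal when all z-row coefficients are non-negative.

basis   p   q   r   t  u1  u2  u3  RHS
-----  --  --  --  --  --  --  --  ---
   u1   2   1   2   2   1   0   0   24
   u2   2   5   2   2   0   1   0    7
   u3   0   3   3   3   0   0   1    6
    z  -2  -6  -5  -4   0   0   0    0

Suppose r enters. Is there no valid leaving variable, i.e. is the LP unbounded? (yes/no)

Column r has positive entries in row(s) 1, 2, 3, so the ratio test bounds it — not unbounded.

no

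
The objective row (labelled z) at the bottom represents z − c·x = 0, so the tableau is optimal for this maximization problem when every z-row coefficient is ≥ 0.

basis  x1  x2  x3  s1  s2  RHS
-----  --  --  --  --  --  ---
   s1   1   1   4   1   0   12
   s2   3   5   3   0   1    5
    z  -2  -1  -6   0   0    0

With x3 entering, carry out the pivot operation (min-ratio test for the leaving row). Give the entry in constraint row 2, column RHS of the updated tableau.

5/3

Ratio test on column x3 — row 1: 12/4 = 3; row 2: 5/3 = 5/3. Minimum is 5/3 at row 2 (s2 leaves); pivot element 3.
Divide row 2 by 3; eliminate column x3 from the other rows.
In the new row 2, the RHS entry is the old entry divided by the pivot: 5/3 = 5/3.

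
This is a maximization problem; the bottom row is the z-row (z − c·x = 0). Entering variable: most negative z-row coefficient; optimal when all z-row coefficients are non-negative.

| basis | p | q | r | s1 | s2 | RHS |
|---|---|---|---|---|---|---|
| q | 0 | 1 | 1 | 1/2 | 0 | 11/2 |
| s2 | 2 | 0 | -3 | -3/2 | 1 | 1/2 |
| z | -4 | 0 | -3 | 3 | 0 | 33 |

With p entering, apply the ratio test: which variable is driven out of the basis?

s2

Column p entries and ratios — q: 0 ≤ 0, skip; s2: (1/2)/2 = 1/4.
Smallest ratio is 1/4 in the row of s2, so s2 leaves.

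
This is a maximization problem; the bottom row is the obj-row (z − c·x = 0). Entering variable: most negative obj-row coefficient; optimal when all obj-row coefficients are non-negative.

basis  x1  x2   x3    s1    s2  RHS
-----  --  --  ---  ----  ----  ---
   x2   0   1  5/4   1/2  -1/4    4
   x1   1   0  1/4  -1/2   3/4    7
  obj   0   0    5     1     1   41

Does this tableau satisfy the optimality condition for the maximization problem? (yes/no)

yes

Every obj-row coefficient is ≥ 0, so the tableau is optimal.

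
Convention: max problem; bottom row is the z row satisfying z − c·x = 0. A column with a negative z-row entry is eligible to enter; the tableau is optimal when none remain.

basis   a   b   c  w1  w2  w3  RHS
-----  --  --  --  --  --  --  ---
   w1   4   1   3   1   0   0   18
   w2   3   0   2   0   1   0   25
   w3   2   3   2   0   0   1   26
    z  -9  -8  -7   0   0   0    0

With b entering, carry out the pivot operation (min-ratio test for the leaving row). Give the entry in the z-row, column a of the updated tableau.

-11/3

Ratio test on column b — row 1: 18/1 = 18; row 2: entry 0 ≤ 0; row 3: 26/3 = 26/3. Minimum is 26/3 at row 3 (w3 leaves); pivot element 3.
Divide row 3 by 3; eliminate column b from the other rows.
z-row update in column a: -9 − (-8)·(2/3) = -11/3.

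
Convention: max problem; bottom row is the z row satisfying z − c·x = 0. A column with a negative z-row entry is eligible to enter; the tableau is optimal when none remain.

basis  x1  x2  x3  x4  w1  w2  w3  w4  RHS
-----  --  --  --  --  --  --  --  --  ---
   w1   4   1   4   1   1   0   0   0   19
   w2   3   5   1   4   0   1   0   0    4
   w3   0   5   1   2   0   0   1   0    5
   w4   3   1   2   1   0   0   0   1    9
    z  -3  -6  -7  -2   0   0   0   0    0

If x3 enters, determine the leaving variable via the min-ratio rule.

Column x3 entries and ratios — w1: 19/4 = 19/4; w2: 4/1 = 4; w3: 5/1 = 5; w4: 9/2 = 9/2.
Smallest ratio is 4 in the row of w2, so w2 leaves.

w2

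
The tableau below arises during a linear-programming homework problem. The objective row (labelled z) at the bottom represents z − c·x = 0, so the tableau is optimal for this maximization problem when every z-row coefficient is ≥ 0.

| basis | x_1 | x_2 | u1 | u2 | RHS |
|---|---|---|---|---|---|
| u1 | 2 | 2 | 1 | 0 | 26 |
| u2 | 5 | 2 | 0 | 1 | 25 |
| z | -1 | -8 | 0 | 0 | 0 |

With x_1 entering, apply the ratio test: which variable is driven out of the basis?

u2

Column x_1 entries and ratios — u1: 26/2 = 13; u2: 25/5 = 5.
Smallest ratio is 5 in the row of u2, so u2 leaves.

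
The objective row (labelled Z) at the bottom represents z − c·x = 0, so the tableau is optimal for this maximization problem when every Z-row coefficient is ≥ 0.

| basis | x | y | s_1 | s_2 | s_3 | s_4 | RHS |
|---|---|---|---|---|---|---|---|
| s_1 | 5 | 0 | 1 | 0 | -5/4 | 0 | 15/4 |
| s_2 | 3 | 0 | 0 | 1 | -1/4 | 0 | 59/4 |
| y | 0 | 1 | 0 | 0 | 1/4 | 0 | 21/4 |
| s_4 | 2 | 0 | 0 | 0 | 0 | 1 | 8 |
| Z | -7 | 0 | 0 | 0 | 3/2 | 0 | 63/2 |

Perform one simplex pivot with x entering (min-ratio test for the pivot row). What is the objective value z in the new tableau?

147/4

Ratio test on column x — row 1: (15/4)/5 = 3/4; row 2: (59/4)/3 = 59/12; row 3: entry 0 ≤ 0; row 4: 8/2 = 4. Minimum is 3/4 at row 1 (s_1 leaves); pivot element 5.
Pivot on row 1; the Z-row RHS becomes 63/2 − (-7)·(3/4) = 147/4.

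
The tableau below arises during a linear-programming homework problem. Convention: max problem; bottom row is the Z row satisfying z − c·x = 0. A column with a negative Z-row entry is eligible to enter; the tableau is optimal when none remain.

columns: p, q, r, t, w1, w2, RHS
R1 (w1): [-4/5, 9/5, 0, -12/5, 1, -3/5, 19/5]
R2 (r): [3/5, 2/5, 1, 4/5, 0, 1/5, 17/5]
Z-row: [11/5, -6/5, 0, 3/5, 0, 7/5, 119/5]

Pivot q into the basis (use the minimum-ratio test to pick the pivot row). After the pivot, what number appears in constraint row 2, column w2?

Ratio test on column q — row 1: (19/5)/(9/5) = 19/9; row 2: (17/5)/(2/5) = 17/2. Minimum is 19/9 at row 1 (w1 leaves); pivot element 9/5.
Divide row 1 by 9/5; eliminate column q from the other rows.
Row 2 update in column w2: 1/5 − (2/5)·(-1/3) = 1/3.

1/3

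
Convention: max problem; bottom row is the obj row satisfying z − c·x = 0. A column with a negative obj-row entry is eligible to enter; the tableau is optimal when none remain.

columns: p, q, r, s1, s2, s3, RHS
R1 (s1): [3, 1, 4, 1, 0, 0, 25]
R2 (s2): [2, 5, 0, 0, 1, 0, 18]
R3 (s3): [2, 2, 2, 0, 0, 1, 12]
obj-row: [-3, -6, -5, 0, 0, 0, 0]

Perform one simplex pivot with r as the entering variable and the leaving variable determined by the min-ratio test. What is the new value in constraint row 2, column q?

5

Ratio test on column r — row 1: 25/4 = 25/4; row 2: entry 0 ≤ 0; row 3: 12/2 = 6. Minimum is 6 at row 3 (s3 leaves); pivot element 2.
Divide row 3 by 2; eliminate column r from the other rows.
Row 2 update in column q: 5 − 0·1 = 5.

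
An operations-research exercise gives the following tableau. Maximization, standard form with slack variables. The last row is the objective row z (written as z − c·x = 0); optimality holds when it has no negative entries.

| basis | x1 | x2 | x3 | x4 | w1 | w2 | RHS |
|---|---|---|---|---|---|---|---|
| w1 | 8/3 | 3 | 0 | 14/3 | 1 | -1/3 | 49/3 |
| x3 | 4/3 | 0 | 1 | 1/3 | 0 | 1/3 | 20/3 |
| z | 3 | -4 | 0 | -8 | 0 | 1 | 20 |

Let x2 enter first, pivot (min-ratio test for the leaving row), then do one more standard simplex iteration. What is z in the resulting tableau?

48

Ratio test on column x2 — row 1: (49/3)/3 = 49/9; row 2: entry 0 ≤ 0. Minimum is 49/9 at row 1 (w1 leaves); pivot element 3.
Pivot on row 1; the z-row RHS becomes 20 − (-4)·(49/9) = 376/9.
Next entering variable (most negative z-row entry -16/9): x4.
Ratio test on column x4 — row 1: (49/9)/(14/9) = 7/2; row 2: (20/3)/(1/3) = 20. Minimum is 7/2 at row 1 (x2 leaves); pivot element 14/9.
After the second pivot the z-row RHS is 376/9 − (-16/9)·(7/2) = 48.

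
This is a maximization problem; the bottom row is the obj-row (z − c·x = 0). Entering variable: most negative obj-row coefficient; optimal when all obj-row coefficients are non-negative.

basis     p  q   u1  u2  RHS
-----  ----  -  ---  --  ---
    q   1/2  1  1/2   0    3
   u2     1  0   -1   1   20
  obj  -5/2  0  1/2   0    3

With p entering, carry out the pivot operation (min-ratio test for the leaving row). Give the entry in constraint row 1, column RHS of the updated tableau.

Ratio test on column p — row 1: 3/(1/2) = 6; row 2: 20/1 = 20. Minimum is 6 at row 1 (q leaves); pivot element 1/2.
Divide row 1 by 1/2; eliminate column p from the other rows.
In the new row 1, the RHS entry is the old entry divided by the pivot: 3/(1/2) = 6.

6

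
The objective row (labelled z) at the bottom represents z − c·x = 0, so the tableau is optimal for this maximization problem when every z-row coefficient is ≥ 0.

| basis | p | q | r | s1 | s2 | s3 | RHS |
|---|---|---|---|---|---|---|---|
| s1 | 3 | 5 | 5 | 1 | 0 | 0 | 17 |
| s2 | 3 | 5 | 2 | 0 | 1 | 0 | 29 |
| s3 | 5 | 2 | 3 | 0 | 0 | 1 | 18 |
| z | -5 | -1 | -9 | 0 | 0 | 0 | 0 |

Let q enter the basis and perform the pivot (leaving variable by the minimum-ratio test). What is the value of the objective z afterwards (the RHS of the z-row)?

17/5

Ratio test on column q — row 1: 17/5 = 17/5; row 2: 29/5 = 29/5; row 3: 18/2 = 9. Minimum is 17/5 at row 1 (s1 leaves); pivot element 5.
Pivot on row 1; the z-row RHS becomes 0 − (-1)·(17/5) = 17/5.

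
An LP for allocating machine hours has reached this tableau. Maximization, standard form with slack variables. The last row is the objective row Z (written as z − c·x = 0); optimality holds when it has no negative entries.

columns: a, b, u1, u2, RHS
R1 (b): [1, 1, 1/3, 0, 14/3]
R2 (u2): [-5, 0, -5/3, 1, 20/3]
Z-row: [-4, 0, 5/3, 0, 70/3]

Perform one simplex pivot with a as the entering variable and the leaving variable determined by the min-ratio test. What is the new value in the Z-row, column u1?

Ratio test on column a — row 1: (14/3)/1 = 14/3; row 2: entry -5 ≤ 0. Minimum is 14/3 at row 1 (b leaves); pivot element 1.
Divide row 1 by 1; eliminate column a from the other rows.
Z-row update in column u1: 5/3 − (-4)·(1/3) = 3.

3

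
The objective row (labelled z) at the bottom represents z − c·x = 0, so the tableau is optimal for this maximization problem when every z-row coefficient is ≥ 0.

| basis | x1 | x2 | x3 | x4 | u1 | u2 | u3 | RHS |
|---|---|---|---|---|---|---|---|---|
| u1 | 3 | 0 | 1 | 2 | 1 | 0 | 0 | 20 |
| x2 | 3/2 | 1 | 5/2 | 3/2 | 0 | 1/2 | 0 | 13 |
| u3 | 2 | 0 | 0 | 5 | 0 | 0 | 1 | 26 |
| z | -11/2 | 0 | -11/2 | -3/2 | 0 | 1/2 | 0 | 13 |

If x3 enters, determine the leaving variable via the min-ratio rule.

x2

Column x3 entries and ratios — u1: 20/1 = 20; x2: 13/(5/2) = 26/5; u3: 0 ≤ 0, skip.
Smallest ratio is 26/5 in the row of x2, so x2 leaves.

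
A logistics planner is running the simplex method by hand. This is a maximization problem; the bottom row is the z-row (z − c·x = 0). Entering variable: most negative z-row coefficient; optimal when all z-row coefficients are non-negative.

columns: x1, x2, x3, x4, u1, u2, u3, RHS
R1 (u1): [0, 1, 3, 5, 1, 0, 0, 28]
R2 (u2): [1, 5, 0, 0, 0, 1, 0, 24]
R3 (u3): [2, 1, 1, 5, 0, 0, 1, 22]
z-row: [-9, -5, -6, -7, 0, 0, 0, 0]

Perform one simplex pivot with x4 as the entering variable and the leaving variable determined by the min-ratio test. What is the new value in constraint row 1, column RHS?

6

Ratio test on column x4 — row 1: 28/5 = 28/5; row 2: entry 0 ≤ 0; row 3: 22/5 = 22/5. Minimum is 22/5 at row 3 (u3 leaves); pivot element 5.
Divide row 3 by 5; eliminate column x4 from the other rows.
Row 1 update in column RHS: 28 − 5·(22/5) = 6.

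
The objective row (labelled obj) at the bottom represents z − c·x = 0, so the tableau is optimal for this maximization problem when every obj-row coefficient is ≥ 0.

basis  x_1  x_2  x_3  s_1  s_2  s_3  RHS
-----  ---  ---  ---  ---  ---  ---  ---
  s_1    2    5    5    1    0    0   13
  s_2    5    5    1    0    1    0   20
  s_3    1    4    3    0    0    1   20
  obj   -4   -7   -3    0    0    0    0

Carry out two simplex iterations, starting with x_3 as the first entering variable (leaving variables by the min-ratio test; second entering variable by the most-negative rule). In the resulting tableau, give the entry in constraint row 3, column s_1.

Ratio test on column x_3 — row 1: 13/5 = 13/5; row 2: 20/1 = 20; row 3: 20/3 = 20/3. Minimum is 13/5 at row 1 (s_1 leaves); pivot element 5.
Divide row 1 by 5; eliminate column x_3 from the other rows.
Second iteration: most negative obj-row entry is -4 in column x_2, so x_2 enters.
Ratio test on column x_2 — row 1: (13/5)/1 = 13/5; row 2: (87/5)/4 = 87/20; row 3: (61/5)/1 = 61/5. Minimum is 13/5 at row 1 (x_3 leaves); pivot element 1.
Divide row 1 by 1; eliminate column x_2 from the other rows.
After both pivots, the entry at constraint row 3, column s_1 is -4/5.

-4/5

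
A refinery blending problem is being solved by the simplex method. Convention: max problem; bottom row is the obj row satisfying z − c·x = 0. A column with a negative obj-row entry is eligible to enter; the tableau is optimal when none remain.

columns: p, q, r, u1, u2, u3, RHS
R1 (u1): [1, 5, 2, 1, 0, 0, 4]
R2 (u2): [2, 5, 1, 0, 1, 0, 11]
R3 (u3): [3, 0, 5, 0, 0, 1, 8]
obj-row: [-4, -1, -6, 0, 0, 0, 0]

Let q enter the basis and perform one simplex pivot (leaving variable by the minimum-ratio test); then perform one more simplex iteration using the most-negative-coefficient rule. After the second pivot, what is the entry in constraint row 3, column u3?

Ratio test on column q — row 1: 4/5 = 4/5; row 2: 11/5 = 11/5; row 3: entry 0 ≤ 0. Minimum is 4/5 at row 1 (u1 leaves); pivot element 5.
Divide row 1 by 5; eliminate column q from the other rows.
Second iteration: most negative obj-row entry is -28/5 in column r, so r enters.
Ratio test on column r — row 1: (4/5)/(2/5) = 2; row 2: entry -1 ≤ 0; row 3: 8/5 = 8/5. Minimum is 8/5 at row 3 (u3 leaves); pivot element 5.
Divide row 3 by 5; eliminate column r from the other rows.
After both pivots, the entry at constraint row 3, column u3 is 1/5.

1/5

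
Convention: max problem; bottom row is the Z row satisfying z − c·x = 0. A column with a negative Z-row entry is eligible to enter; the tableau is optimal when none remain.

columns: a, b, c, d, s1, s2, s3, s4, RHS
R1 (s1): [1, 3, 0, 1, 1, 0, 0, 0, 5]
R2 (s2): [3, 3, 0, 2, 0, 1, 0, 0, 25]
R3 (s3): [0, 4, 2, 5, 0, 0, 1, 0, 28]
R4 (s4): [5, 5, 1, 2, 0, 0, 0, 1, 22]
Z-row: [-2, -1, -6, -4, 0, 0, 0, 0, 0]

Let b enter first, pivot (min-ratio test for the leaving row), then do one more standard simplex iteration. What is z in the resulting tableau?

197/3

Ratio test on column b — row 1: 5/3 = 5/3; row 2: 25/3 = 25/3; row 3: 28/4 = 7; row 4: 22/5 = 22/5. Minimum is 5/3 at row 1 (s1 leaves); pivot element 3.
Pivot on row 1; the Z-row RHS becomes 0 − (-1)·(5/3) = 5/3.
Next entering variable (most negative Z-row entry -6): c.
Ratio test on column c — row 1: entry 0 ≤ 0; row 2: entry 0 ≤ 0; row 3: (64/3)/2 = 32/3; row 4: (41/3)/1 = 41/3. Minimum is 32/3 at row 3 (s3 leaves); pivot element 2.
After the second pivot the Z-row RHS is 5/3 − (-6)·(32/3) = 197/3.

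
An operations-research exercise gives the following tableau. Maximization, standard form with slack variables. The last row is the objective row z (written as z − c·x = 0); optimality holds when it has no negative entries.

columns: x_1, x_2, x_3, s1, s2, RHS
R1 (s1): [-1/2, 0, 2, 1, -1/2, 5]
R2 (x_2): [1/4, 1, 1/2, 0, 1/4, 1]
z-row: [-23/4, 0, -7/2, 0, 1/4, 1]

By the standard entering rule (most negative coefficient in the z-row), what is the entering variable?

x_1

Negative z-row entries: x_1: -23/4, x_3: -7/2.
The most negative is -23/4 in column x_1, so x_1 enters.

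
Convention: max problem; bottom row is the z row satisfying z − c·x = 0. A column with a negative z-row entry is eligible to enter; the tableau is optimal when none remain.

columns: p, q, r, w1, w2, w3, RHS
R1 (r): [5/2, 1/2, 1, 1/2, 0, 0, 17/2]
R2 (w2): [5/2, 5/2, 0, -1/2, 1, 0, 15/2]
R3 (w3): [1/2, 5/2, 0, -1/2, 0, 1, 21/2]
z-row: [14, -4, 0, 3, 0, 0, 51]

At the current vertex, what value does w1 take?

w1 is not in the basis, so in the current basic feasible solution w1 = 0.

0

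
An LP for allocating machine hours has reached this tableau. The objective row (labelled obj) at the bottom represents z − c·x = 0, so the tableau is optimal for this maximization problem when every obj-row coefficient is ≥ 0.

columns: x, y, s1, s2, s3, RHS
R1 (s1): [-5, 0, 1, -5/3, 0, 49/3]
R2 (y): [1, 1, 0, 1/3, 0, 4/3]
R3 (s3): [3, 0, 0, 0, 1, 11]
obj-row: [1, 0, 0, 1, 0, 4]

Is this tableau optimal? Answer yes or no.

yes

Every obj-row coefficient is ≥ 0, so the tableau is optimal.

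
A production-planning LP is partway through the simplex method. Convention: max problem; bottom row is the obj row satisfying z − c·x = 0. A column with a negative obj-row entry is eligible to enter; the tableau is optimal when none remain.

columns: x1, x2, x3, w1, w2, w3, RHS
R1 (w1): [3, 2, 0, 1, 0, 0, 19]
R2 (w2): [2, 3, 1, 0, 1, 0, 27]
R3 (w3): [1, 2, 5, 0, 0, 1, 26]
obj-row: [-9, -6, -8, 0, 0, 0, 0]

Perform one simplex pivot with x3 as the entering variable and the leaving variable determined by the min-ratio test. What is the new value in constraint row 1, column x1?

Ratio test on column x3 — row 1: entry 0 ≤ 0; row 2: 27/1 = 27; row 3: 26/5 = 26/5. Minimum is 26/5 at row 3 (w3 leaves); pivot element 5.
Divide row 3 by 5; eliminate column x3 from the other rows.
Row 1 update in column x1: 3 − 0·(1/5) = 3.

3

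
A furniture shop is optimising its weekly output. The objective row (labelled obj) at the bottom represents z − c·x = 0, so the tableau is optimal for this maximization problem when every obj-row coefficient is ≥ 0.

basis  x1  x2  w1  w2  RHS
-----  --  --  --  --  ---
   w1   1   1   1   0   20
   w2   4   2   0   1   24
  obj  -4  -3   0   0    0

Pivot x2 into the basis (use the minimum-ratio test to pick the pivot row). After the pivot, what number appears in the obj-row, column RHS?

36

Ratio test on column x2 — row 1: 20/1 = 20; row 2: 24/2 = 12. Minimum is 12 at row 2 (w2 leaves); pivot element 2.
Divide row 2 by 2; eliminate column x2 from the other rows.
obj-row update in column RHS: 0 − (-3)·12 = 36.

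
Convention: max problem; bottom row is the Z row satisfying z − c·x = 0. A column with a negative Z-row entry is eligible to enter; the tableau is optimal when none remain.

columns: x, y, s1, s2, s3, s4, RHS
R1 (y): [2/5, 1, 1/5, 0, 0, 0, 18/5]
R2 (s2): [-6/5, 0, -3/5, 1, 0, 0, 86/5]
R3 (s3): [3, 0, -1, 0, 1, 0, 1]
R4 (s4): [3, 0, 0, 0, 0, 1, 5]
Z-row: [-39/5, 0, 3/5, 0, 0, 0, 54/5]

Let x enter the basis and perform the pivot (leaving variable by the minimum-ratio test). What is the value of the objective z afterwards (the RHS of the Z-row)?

Ratio test on column x — row 1: (18/5)/(2/5) = 9; row 2: entry -6/5 ≤ 0; row 3: 1/3 = 1/3; row 4: 5/3 = 5/3. Minimum is 1/3 at row 3 (s3 leaves); pivot element 3.
Pivot on row 3; the Z-row RHS becomes 54/5 − (-39/5)·(1/3) = 67/5.

67/5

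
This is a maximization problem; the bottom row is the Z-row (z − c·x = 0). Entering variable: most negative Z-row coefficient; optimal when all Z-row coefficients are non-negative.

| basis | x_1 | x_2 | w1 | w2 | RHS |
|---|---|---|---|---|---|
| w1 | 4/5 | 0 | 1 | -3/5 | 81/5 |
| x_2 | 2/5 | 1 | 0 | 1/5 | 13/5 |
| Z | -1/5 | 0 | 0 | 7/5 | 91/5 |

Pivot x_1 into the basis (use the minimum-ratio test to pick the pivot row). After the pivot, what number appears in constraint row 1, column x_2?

-2

Ratio test on column x_1 — row 1: (81/5)/(4/5) = 81/4; row 2: (13/5)/(2/5) = 13/2. Minimum is 13/2 at row 2 (x_2 leaves); pivot element 2/5.
Divide row 2 by 2/5; eliminate column x_1 from the other rows.
Row 1 update in column x_2: 0 − (4/5)·(5/2) = -2.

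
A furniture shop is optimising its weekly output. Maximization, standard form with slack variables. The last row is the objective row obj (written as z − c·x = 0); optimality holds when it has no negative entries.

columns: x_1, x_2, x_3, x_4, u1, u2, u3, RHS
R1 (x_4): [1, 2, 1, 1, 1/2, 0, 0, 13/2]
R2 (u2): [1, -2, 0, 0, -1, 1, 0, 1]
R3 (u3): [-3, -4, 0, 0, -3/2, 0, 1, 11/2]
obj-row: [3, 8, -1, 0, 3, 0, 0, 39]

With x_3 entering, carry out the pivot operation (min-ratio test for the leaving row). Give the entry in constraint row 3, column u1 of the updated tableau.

-3/2

Ratio test on column x_3 — row 1: (13/2)/1 = 13/2; row 2: entry 0 ≤ 0; row 3: entry 0 ≤ 0. Minimum is 13/2 at row 1 (x_4 leaves); pivot element 1.
Divide row 1 by 1; eliminate column x_3 from the other rows.
Row 3 update in column u1: -3/2 − 0·(1/2) = -3/2.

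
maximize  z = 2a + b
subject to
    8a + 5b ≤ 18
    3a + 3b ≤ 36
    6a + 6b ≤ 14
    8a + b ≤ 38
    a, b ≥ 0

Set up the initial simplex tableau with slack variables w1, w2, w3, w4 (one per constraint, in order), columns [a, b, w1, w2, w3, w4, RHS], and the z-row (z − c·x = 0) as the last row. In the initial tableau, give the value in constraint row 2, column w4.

0

Slack w4 belongs to constraint 4; its column is the unit vector e_4, so the entry in row 2 is 0.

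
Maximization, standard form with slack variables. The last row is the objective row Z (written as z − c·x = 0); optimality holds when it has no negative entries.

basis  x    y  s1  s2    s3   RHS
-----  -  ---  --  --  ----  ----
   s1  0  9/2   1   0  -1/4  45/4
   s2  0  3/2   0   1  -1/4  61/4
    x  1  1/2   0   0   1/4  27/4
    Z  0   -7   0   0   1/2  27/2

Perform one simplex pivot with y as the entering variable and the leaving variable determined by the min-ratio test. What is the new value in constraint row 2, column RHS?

23/2

Ratio test on column y — row 1: (45/4)/(9/2) = 5/2; row 2: (61/4)/(3/2) = 61/6; row 3: (27/4)/(1/2) = 27/2. Minimum is 5/2 at row 1 (s1 leaves); pivot element 9/2.
Divide row 1 by 9/2; eliminate column y from the other rows.
Row 2 update in column RHS: 61/4 − (3/2)·(5/2) = 23/2.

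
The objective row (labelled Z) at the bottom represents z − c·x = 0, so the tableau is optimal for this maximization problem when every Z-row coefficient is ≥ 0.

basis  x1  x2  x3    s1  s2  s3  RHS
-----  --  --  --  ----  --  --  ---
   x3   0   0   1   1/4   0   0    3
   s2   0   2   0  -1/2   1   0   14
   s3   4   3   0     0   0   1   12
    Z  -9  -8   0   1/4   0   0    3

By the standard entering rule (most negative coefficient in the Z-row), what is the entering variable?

x1

Negative Z-row entries: x1: -9, x2: -8.
The most negative is -9 in column x1, so x1 enters.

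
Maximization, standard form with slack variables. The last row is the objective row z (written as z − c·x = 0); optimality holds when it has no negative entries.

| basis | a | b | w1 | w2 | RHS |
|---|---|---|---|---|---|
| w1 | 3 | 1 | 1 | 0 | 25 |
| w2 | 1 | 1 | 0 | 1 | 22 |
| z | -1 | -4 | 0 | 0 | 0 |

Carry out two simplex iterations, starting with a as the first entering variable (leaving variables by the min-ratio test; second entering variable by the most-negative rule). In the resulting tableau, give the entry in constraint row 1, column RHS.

Ratio test on column a — row 1: 25/3 = 25/3; row 2: 22/1 = 22. Minimum is 25/3 at row 1 (w1 leaves); pivot element 3.
Divide row 1 by 3; eliminate column a from the other rows.
Second iteration: most negative z-row entry is -11/3 in column b, so b enters.
Ratio test on column b — row 1: (25/3)/(1/3) = 25; row 2: (41/3)/(2/3) = 41/2. Minimum is 41/2 at row 2 (w2 leaves); pivot element 2/3.
Divide row 2 by 2/3; eliminate column b from the other rows.
After both pivots, the entry at constraint row 1, column RHS is 3/2.

3/2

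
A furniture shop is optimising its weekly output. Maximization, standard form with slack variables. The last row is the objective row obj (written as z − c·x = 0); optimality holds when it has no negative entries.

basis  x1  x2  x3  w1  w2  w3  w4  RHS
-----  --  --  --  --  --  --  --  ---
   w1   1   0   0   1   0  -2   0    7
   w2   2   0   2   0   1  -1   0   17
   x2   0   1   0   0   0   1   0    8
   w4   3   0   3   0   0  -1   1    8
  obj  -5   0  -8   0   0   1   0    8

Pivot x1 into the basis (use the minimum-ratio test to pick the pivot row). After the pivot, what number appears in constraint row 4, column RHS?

8/3

Ratio test on column x1 — row 1: 7/1 = 7; row 2: 17/2 = 17/2; row 3: entry 0 ≤ 0; row 4: 8/3 = 8/3. Minimum is 8/3 at row 4 (w4 leaves); pivot element 3.
Divide row 4 by 3; eliminate column x1 from the other rows.
In the new row 4, the RHS entry is the old entry divided by the pivot: 8/3 = 8/3.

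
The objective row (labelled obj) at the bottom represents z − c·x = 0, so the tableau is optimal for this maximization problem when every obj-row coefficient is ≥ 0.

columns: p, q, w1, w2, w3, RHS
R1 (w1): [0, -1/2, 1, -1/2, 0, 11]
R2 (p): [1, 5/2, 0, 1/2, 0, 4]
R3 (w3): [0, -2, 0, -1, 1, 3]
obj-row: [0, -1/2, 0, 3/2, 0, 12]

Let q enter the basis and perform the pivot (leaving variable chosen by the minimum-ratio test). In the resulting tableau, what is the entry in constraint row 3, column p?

4/5

Ratio test on column q — row 1: entry -1/2 ≤ 0; row 2: 4/(5/2) = 8/5; row 3: entry -2 ≤ 0. Minimum is 8/5 at row 2 (p leaves); pivot element 5/2.
Divide row 2 by 5/2; eliminate column q from the other rows.
Row 3 update in column p: 0 − (-2)·(2/5) = 4/5.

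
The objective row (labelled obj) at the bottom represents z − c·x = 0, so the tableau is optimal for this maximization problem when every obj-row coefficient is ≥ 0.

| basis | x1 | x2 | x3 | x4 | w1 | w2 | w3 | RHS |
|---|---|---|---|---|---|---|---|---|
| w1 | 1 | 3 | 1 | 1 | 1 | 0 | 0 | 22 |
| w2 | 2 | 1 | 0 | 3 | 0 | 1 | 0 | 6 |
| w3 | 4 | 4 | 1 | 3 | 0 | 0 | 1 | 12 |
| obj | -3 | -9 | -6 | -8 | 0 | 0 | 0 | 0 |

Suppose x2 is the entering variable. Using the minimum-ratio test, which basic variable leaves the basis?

Column x2 entries and ratios — w1: 22/3 = 22/3; w2: 6/1 = 6; w3: 12/4 = 3.
Smallest ratio is 3 in the row of w3, so w3 leaves.

w3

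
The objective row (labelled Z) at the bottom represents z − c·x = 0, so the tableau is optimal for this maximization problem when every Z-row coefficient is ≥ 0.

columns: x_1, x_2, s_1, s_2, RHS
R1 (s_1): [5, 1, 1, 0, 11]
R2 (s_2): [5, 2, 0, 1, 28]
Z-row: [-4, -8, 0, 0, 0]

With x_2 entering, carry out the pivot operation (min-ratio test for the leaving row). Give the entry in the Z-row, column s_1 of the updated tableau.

Ratio test on column x_2 — row 1: 11/1 = 11; row 2: 28/2 = 14. Minimum is 11 at row 1 (s_1 leaves); pivot element 1.
Divide row 1 by 1; eliminate column x_2 from the other rows.
Z-row update in column s_1: 0 − (-8)·1 = 8.

8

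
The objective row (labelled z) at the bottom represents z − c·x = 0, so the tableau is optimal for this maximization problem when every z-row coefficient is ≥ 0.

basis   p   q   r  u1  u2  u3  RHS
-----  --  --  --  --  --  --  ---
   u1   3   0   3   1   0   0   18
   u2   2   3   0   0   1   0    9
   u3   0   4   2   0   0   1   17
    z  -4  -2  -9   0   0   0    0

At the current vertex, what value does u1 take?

u1 is basic (row 1); its value is the RHS of that row, 18.

18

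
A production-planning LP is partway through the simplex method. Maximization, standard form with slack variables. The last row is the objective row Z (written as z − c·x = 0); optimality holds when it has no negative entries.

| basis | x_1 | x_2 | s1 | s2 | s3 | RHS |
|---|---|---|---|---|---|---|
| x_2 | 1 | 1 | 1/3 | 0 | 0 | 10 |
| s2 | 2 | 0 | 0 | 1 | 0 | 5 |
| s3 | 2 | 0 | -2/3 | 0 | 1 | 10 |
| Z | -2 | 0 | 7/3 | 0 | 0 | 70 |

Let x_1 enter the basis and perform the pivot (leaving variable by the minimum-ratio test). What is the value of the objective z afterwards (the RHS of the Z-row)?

Ratio test on column x_1 — row 1: 10/1 = 10; row 2: 5/2 = 5/2; row 3: 10/2 = 5. Minimum is 5/2 at row 2 (s2 leaves); pivot element 2.
Pivot on row 2; the Z-row RHS becomes 70 − (-2)·(5/2) = 75.

75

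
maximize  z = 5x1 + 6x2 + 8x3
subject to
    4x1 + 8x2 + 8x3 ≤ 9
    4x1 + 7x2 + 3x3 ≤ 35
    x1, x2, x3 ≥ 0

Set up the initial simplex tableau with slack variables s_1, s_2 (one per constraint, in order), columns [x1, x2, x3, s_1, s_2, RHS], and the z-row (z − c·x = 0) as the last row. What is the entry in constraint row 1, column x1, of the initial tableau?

Constraint 1 has coefficient 4 on x1.

4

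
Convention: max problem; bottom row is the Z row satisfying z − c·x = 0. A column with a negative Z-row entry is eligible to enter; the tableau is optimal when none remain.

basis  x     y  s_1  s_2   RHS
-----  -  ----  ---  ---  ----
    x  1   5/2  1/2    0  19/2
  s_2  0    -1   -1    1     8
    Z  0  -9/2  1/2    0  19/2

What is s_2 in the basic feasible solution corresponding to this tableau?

8

s_2 is basic (row 2); its value is the RHS of that row, 8.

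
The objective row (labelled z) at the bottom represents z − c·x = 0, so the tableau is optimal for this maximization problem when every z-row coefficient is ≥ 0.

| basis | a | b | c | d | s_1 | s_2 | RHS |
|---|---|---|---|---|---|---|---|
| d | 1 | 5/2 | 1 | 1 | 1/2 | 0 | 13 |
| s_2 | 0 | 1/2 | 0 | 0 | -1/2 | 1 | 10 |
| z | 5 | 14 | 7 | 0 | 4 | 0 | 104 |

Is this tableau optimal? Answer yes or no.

yes

Every z-row coefficient is ≥ 0, so the tableau is optimal.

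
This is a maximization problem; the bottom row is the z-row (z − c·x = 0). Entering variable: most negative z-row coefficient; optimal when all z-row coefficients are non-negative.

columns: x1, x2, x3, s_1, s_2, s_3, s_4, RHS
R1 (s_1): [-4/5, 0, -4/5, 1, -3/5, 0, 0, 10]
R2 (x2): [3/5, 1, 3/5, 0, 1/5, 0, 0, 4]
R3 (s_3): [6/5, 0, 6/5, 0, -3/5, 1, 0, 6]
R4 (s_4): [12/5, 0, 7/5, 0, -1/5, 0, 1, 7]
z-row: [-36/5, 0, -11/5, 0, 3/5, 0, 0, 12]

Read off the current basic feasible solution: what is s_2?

s_2 is not in the basis, so in the current basic feasible solution s_2 = 0.

0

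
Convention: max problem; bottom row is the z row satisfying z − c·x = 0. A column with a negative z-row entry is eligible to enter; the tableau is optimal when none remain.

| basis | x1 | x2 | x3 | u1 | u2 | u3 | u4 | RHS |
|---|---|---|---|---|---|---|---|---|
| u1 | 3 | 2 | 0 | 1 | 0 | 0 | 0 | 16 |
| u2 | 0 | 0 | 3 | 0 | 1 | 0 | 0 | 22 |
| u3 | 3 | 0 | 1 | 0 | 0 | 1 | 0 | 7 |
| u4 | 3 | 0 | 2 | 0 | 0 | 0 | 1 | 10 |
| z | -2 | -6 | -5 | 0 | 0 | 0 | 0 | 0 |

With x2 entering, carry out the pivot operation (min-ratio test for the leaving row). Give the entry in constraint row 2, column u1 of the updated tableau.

0

Ratio test on column x2 — row 1: 16/2 = 8; row 2: entry 0 ≤ 0; row 3: entry 0 ≤ 0; row 4: entry 0 ≤ 0. Minimum is 8 at row 1 (u1 leaves); pivot element 2.
Divide row 1 by 2; eliminate column x2 from the other rows.
Row 2 update in column u1: 0 − 0·(1/2) = 0.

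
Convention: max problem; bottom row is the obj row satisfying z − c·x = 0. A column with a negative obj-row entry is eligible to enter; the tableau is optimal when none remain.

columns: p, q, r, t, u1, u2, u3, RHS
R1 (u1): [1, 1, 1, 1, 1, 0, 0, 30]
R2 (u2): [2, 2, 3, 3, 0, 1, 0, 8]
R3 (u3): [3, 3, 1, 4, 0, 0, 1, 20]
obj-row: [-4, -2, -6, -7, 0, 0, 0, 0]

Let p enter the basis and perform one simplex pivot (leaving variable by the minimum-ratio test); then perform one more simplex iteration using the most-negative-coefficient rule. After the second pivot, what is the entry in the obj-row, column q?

8/3

Ratio test on column p — row 1: 30/1 = 30; row 2: 8/2 = 4; row 3: 20/3 = 20/3. Minimum is 4 at row 2 (u2 leaves); pivot element 2.
Divide row 2 by 2; eliminate column p from the other rows.
Second iteration: most negative obj-row entry is -1 in column t, so t enters.
Ratio test on column t — row 1: entry -1/2 ≤ 0; row 2: 4/(3/2) = 8/3; row 3: entry -1/2 ≤ 0. Minimum is 8/3 at row 2 (p leaves); pivot element 3/2.
Divide row 2 by 3/2; eliminate column t from the other rows.
After both pivots, the entry at the obj-row, column q is 8/3.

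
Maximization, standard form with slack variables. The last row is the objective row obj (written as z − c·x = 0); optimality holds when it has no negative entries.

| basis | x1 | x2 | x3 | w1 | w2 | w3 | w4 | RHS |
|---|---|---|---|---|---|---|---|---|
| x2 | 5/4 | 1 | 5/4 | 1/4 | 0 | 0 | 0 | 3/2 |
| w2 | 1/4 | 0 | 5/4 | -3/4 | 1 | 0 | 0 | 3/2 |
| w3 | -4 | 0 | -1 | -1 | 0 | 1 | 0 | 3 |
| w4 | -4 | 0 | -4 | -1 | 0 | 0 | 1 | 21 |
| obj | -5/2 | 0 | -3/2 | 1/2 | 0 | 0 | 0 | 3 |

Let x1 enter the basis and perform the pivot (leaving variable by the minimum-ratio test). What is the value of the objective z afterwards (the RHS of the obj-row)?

6

Ratio test on column x1 — row 1: (3/2)/(5/4) = 6/5; row 2: (3/2)/(1/4) = 6; row 3: entry -4 ≤ 0; row 4: entry -4 ≤ 0. Minimum is 6/5 at row 1 (x2 leaves); pivot element 5/4.
Pivot on row 1; the obj-row RHS becomes 3 − (-5/2)·(6/5) = 6.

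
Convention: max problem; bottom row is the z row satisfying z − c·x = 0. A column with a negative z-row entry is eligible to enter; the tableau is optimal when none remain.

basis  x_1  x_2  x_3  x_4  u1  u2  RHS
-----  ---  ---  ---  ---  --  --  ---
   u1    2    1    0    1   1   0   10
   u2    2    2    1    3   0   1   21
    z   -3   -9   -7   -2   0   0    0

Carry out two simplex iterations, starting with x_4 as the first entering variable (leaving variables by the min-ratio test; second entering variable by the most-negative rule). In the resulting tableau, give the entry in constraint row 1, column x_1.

Ratio test on column x_4 — row 1: 10/1 = 10; row 2: 21/3 = 7. Minimum is 7 at row 2 (u2 leaves); pivot element 3.
Divide row 2 by 3; eliminate column x_4 from the other rows.
Second iteration: most negative z-row entry is -23/3 in column x_2, so x_2 enters.
Ratio test on column x_2 — row 1: 3/(1/3) = 9; row 2: 7/(2/3) = 21/2. Minimum is 9 at row 1 (u1 leaves); pivot element 1/3.
Divide row 1 by 1/3; eliminate column x_2 from the other rows.
After both pivots, the entry at constraint row 1, column x_1 is 4.

4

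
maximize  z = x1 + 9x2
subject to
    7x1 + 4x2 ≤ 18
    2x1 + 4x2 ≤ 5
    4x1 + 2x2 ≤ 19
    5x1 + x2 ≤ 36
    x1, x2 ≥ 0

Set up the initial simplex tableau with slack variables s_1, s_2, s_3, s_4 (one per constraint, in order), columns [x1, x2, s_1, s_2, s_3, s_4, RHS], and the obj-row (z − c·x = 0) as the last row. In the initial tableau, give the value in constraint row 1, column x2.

4

Constraint 1 has coefficient 4 on x2.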